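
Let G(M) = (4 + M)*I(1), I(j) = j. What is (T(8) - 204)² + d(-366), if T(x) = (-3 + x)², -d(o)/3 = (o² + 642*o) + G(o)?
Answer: 336175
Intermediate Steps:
G(M) = 4 + M (G(M) = (4 + M)*1 = 4 + M)
d(o) = -12 - 1929*o - 3*o² (d(o) = -3*((o² + 642*o) + (4 + o)) = -3*(4 + o² + 643*o) = -12 - 1929*o - 3*o²)
(T(8) - 204)² + d(-366) = ((-3 + 8)² - 204)² + (-12 - 1929*(-366) - 3*(-366)²) = (5² - 204)² + (-12 + 706014 - 3*133956) = (25 - 204)² + (-12 + 706014 - 401868) = (-179)² + 304134 = 32041 + 304134 = 336175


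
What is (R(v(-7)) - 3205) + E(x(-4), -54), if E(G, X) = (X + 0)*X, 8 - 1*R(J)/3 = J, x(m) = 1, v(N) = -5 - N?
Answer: -271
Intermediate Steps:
R(J) = 24 - 3*J
E(G, X) = X**2 (E(G, X) = X*X = X**2)
(R(v(-7)) - 3205) + E(x(-4), -54) = ((24 - 3*(-5 - 1*(-7))) - 3205) + (-54)**2 = ((24 - 3*(-5 + 7)) - 3205) + 2916 = ((24 - 3*2) - 3205) + 2916 = ((24 - 6) - 3205) + 2916 = (18 - 3205) + 2916 = -3187 + 2916 = -271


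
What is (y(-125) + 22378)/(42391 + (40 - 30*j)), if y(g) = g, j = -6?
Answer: 22253/42611 ≈ 0.52224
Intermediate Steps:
(y(-125) + 22378)/(42391 + (40 - 30*j)) = (-125 + 22378)/(42391 + (40 - 30*(-6))) = 22253/(42391 + (40 + 180)) = 22253/(42391 + 220) = 22253/42611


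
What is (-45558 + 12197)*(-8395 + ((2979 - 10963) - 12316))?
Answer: 957293895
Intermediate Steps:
(-45558 + 12197)*(-8395 + ((2979 - 10963) - 12316)) = -33361*(-8395 + (-7984 - 12316)) = -33361*(-8395 - 20300) = -33361*(-28695) = 957293895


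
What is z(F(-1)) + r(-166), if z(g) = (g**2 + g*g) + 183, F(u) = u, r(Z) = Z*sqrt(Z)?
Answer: 185 - 166*I*sqrt(166) ≈ 185.0 - 2138.8*I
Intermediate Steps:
r(Z) = Z**(3/2)
z(g) = 183 + 2*g**2 (z(g) = (g**2 + g**2) + 183 = 2*g**2 + 183 = 183 + 2*g**2)
z(F(-1)) + r(-166) = (183 + 2*(-1)**2) + (-166)**(3/2) = (183 + 2*1) - 166*I*sqrt(166) = (183 + 2) - 166*I*sqrt(166) = 185 - 166*I*sqrt(166)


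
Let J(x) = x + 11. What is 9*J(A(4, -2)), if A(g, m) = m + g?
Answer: 117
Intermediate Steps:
A(g, m) = g + m
J(x) = 11 + x
9*J(A(4, -2)) = 9*(11 + (4 - 2)) = 9*(11 + 2) = 9*13 = 117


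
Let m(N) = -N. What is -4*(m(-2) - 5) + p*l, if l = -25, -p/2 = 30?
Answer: 1512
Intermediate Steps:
p = -60 (p = -2*30 = -60)
-4*(m(-2) - 5) + p*l = -4*(-1*(-2) - 5) - 60*(-25) = -4*(2 - 5) + 1500 = -4*(-3) + 1500 = 12 + 1500 = 1512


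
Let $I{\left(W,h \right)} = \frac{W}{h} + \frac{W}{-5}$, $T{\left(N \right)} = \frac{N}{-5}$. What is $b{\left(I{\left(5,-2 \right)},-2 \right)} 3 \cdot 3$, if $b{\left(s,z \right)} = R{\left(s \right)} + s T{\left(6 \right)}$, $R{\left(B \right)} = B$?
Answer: $\frac{63}{10} \approx 6.3$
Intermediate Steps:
$T{\left(N \right)} = - \frac{N}{5}$ ($T{\left(N \right)} = N \left(- \frac{1}{5}\right) = - \frac{N}{5}$)
$I{\left(W,h \right)} = - \frac{W}{5} + \frac{W}{h}$ ($I{\left(W,h \right)} = \frac{W}{h} + W \left(- \frac{1}{5}\right) = \frac{W}{h} - \frac{W}{5} = - \frac{W}{5} + \frac{W}{h}$)
$b{\left(s,z \right)} = - \frac{s}{5}$ ($b{\left(s,z \right)} = s + s \left(\left(- \frac{1}{5}\right) 6\right) = s + s \left(- \frac{6}{5}\right) = s - \frac{6 s}{5} = - \frac{s}{5}$)
$b{\left(I{\left(5,-2 \right)},-2 \right)} 3 \cdot 3 = - \frac{\left(- \frac{1}{5}\right) 5 + \frac{5}{-2}}{5} \cdot 3 \cdot 3 = - \frac{-1 + 5 \left(- \frac{1}{2}\right)}{5} \cdot 3 \cdot 3 = - \frac{-1 - \frac{5}{2}}{5} \cdot 3 \cdot 3 = \left(- \frac{1}{5}\right) \left(- \frac{7}{2}\right) 3 \cdot 3 = \frac{7}{10} \cdot 3 \cdot 3 = \frac{21}{10} \cdot 3 = \frac{63}{10}$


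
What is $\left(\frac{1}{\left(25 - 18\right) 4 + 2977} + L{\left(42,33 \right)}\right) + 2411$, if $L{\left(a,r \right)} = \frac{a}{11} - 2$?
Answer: $\frac{79755716}{33055} \approx 2412.8$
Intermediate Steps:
$L{\left(a,r \right)} = -2 + \frac{a}{11}$ ($L{\left(a,r \right)} = a \frac{1}{11} - 2 = \frac{a}{11} - 2 = -2 + \frac{a}{11}$)
$\left(\frac{1}{\left(25 - 18\right) 4 + 2977} + L{\left(42,33 \right)}\right) + 2411 = \left(\frac{1}{\left(25 - 18\right) 4 + 2977} + \left(-2 + \frac{1}{11} \cdot 42\right)\right) + 2411 = \left(\frac{1}{7 \cdot 4 + 2977} + \left(-2 + \frac{42}{11}\right)\right) + 2411 = \left(\frac{1}{28 + 2977} + \frac{20}{11}\right) + 2411 = \left(\frac{1}{3005} + \frac{20}{11}\right) + 2411 = \frac{60111}{33055} + 2411 = \frac{79755716}{33055}$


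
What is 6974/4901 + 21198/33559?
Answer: 337931864/164472659 ≈ 2.0546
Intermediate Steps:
6974/4901 + 21198/33559 = 337931864/164472659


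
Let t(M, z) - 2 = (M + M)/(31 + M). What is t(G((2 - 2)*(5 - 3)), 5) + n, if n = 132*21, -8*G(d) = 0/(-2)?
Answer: 2774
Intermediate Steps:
G(d) = 0 (G(d) = -0/(-2) = -0*(-1)/2 = -⅛*0 = 0)
n = 2772
t(M, z) = 2 + 2*M/(31 + M) (t(M, z) = 2 + (M + M)/(31 + M) = 2 + (2*M)/(31 + M) = 2 + 2*M/(31 + M))
t(G((2 - 2)*(5 - 3)), 5) + n = 2*(31 + 2*0)/(31 + 0) + 2772 = 2*(31 + 0)/31 + 2772 = 2*(1/31)*31 + 2772 = 2 + 2772 = 2774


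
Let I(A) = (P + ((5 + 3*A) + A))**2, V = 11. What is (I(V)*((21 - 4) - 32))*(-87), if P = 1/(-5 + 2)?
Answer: 3090820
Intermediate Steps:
P = -1/3 (P = 1/(-3) = -1/3 ≈ -0.33333)
I(A) = (14/3 + 4*A)**2 (I(A) = (-1/3 + ((5 + 3*A) + A))**2 = (-1/3 + (5 + 4*A))**2 = (14/3 + 4*A)**2)
(I(V)*((21 - 4) - 32))*(-87) = ((4*(7 + 6*11)**2/9)*((21 - 4) - 32))*(-87) = ((4*(7 + 66)**2/9)*(17 - 32))*(-87) = (((4/9)*73**2)*(-15))*(-87) = (((4/9)*5329)*(-15))*(-87) = ((21316/9)*(-15))*(-87) = -106580/3*(-87) = 3090820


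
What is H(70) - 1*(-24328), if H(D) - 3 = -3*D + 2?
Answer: 24123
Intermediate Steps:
H(D) = 5 - 3*D (H(D) = 3 + (-3*D + 2) = 3 + (2 - 3*D) = 5 - 3*D)
H(70) - 1*(-24328) = (5 - 3*70) - 1*(-24328) = (5 - 210) + 24328 = -205 + 24328 = 24123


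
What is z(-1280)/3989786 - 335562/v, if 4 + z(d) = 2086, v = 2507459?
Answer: -666800020047/5002112406887 ≈ -0.13330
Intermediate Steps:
z(d) = 2082 (z(d) = -4 + 2086 = 2082)
z(-1280)/3989786 - 335562/v = 2082/3989786 - 335562/2507459 = 2082*(1/3989786) - 335562*1/2507459 = 1041/1994893 - 335562/2507459 = -666800020047/5002112406887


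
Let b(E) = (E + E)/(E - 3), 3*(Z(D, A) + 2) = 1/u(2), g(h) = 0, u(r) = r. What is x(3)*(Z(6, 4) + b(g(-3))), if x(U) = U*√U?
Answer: -11*√3/2 ≈ -9.5263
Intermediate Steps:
x(U) = U^(3/2)
Z(D, A) = -11/6 (Z(D, A) = -2 + (⅓)/2 = -2 + (⅓)*(½) = -2 + ⅙ = -11/6)
b(E) = 2*E/(-3 + E) (b(E) = (2*E)/(-3 + E) = 2*E/(-3 + E))
x(3)*(Z(6, 4) + b(g(-3))) = 3^(3/2)*(-11/6 + 2*0/(-3 + 0)) = (3*√3)*(-11/6 + 2*0/(-3)) = (3*√3)*(-11/6 + 2*0*(-⅓)) = (3*√3)*(-11/6 + 0) = (3*√3)*(-11/6) = -11*√3/2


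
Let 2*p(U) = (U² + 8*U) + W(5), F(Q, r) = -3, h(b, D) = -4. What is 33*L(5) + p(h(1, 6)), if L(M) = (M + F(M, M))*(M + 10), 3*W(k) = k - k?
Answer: 982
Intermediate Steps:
W(k) = 0 (W(k) = (k - k)/3 = (⅓)*0 = 0)
p(U) = U²/2 + 4*U (p(U) = ((U² + 8*U) + 0)/2 = (U² + 8*U)/2 = U²/2 + 4*U)
L(M) = (-3 + M)*(10 + M) (L(M) = (M - 3)*(M + 10) = (-3 + M)*(10 + M))
33*L(5) + p(h(1, 6)) = 33*(-30 + 5² + 7*5) + (½)*(-4)*(8 - 4) = 33*(-30 + 25 + 35) + (½)*(-4)*4 = 33*30 - 8 = 990 - 8 = 982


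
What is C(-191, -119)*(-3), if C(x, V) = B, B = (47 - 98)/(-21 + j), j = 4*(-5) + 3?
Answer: -153/38 ≈ -4.0263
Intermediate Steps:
j = -17 (j = -20 + 3 = -17)
B = 51/38 (B = (47 - 98)/(-21 - 17) = -51/(-38) = -51*(-1/38) = 51/38 ≈ 1.3421)
C(x, V) = 51/38
C(-191, -119)*(-3) = (51/38)*(-3) = -153/38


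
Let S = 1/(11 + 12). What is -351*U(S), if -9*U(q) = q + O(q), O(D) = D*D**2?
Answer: 20670/12167 ≈ 1.6989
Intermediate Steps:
O(D) = D**3
S = 1/23 ≈ 0.043478
U(q) = -q/9 - q**3/9 (U(q) = -(q + q**3)/9 = -q/9 - q**3/9)
-351*U(S) = -39*(-1 - (1/23)**2)/23 = -39*(-1 - 1*1/529)/23 = -39*(-1 - 1/529)/23 = -39*(-530)/(23*529) = -351*(-530/109503) = 20670/12167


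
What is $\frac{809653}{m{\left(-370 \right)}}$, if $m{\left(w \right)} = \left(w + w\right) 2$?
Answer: $- \frac{809653}{1480} \approx -547.06$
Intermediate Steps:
$m{\left(w \right)} = 4 w$ ($m{\left(w \right)} = 2 w 2 = 4 w$)
$\frac{809653}{m{\left(-370 \right)}} = \frac{809653}{4 \left(-370\right)} = \frac{809653}{-1480} = 809653 \left(- \frac{1}{1480}\right) = - \frac{809653}{1480}$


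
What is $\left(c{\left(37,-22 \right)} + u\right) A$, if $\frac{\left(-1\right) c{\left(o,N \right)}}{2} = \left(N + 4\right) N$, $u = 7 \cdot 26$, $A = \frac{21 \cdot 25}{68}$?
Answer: $- \frac{160125}{34} \approx -4709.6$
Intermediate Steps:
$A = \frac{525}{68}$ ($A = 525 \cdot \frac{1}{68} = \frac{525}{68} \approx 7.7206$)
$u = 182$
$c{\left(o,N \right)} = - 2 N \left(4 + N\right)$ ($c{\left(o,N \right)} = - 2 \left(N + 4\right) N = - 2 \left(4 + N\right) N = - 2 N \left(4 + N\right)$)
$\left(c{\left(37,-22 \right)} + u\right) A = \left(\left(-2\right) \left(-22\right) \left(4 - 22\right) + 182\right) \frac{525}{68} = \left(\left(-2\right) \left(-22\right) \left(-18\right) + 182\right) \frac{525}{68} = \left(-792 + 182\right) \frac{525}{68} = \left(-610\right) \frac{525}{68} = - \frac{160125}{34}$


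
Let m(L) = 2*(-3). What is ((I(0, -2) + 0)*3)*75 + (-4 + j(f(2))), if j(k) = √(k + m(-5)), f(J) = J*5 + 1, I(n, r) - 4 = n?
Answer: 896 + √5 ≈ 898.24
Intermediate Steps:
I(n, r) = 4 + n
m(L) = -6
f(J) = 1 + 5*J (f(J) = 5*J + 1 = 1 + 5*J)
j(k) = √(-6 + k) (j(k) = √(k - 6) = √(-6 + k))
((I(0, -2) + 0)*3)*75 + (-4 + j(f(2))) = (((4 + 0) + 0)*3)*75 + (-4 + √(-6 + (1 + 5*2))) = ((4 + 0)*3)*75 + (-4 + √(-6 + (1 + 10))) = (4*3)*75 + (-4 + √(-6 + 11)) = 12*75 + (-4 + √5) = 900 + (-4 + √5) = 896 + √5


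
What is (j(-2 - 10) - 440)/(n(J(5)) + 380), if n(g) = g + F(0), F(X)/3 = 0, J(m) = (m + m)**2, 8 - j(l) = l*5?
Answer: -31/40 ≈ -0.77500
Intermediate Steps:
j(l) = 8 - 5*l (j(l) = 8 - l*5 = 8 - 5*l)
J(m) = 4*m**2 (J(m) = (2*m)**2 = 4*m**2)
F(X) = 0 (F(X) = 3*0 = 0)
n(g) = g (n(g) = g + 0 = g)
(j(-2 - 10) - 440)/(n(J(5)) + 380) = ((8 - 5*(-2 - 10)) - 440)/(4*5**2 + 380) = ((8 - 5*(-12)) - 440)/(4*25 + 380) = ((8 + 60) - 440)/(100 + 380) = (68 - 440)/480 = -372*1/480 = -31/40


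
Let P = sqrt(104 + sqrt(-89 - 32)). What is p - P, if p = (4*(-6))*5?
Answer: -120 - sqrt(104 + 11*I) ≈ -130.21 - 0.53857*I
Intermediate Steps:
p = -120 (p = -24*5 = -120)
P = sqrt(104 + 11*I) (P = sqrt(104 + sqrt(-121)) = sqrt(104 + 11*I) ≈ 10.212 + 0.53857*I)
p - P = -120 - sqrt(104 + 11*I)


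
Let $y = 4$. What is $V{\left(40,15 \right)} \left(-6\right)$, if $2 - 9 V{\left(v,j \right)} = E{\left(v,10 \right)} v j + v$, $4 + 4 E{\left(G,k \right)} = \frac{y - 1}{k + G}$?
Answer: $- \frac{1106}{3} \approx -368.67$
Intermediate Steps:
$E{\left(G,k \right)} = -1 + \frac{3}{4 \left(G + k\right)}$ ($E{\left(G,k \right)} = -1 + \frac{\left(4 - 1\right) \frac{1}{k + G}}{4} = -1 + \frac{3 \frac{1}{G + k}}{4} = -1 + \frac{3}{4 \left(G + k\right)}$)
$V{\left(v,j \right)} = \frac{2}{9} - \frac{v}{9} - \frac{j v \left(- \frac{37}{4} - v\right)}{9 \left(10 + v\right)}$ ($V{\left(v,j \right)} = \frac{2}{9} - \frac{\frac{\frac{3}{4} - v - 10}{v + 10} v j + v}{9} = \frac{2}{9} - \frac{\frac{\frac{3}{4} - v - 10}{10 + v} v j + v}{9} = \frac{2}{9} - \frac{\frac{- \frac{37}{4} - v}{10 + v} v j + v}{9} = \frac{2}{9} - \frac{\frac{v \left(- \frac{37}{4} - v\right)}{10 + v} j + v}{9} = \frac{2}{9} - \frac{\frac{j v \left(- \frac{37}{4} - v\right)}{10 + v} + v}{9} = \frac{2}{9} - \frac{v + \frac{j v \left(- \frac{37}{4} - v\right)}{10 + v}}{9} = \frac{2}{9} - \left(\frac{v}{9} + \frac{j v \left(- \frac{37}{4} - v\right)}{9 \left(10 + v\right)}\right) = \frac{2}{9} - \frac{v}{9} - \frac{j v \left(- \frac{37}{4} - v\right)}{9 \left(10 + v\right)}$)
$V{\left(40,15 \right)} \left(-6\right) = \frac{4 \left(2 - 40\right) \left(10 + 40\right) + 15 \cdot 40 \left(37 + 4 \cdot 40\right)}{36 \left(10 + 40\right)} \left(-6\right) = \frac{4 \left(2 - 40\right) 50 + 15 \cdot 40 \left(37 + 160\right)}{36 \cdot 50} \left(-6\right) = \frac{1}{36} \cdot \frac{1}{50} \left(4 \left(-38\right) 50 + 15 \cdot 40 \cdot 197\right) \left(-6\right) = \frac{1}{36} \cdot \frac{1}{50} \left(-7600 + 118200\right) \left(-6\right) = \frac{1}{36} \cdot \frac{1}{50} \cdot 110600 \left(-6\right) = \frac{553}{9} \left(-6\right) = - \frac{1106}{3}$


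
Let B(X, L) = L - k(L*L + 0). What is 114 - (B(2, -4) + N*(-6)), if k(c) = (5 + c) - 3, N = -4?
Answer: 112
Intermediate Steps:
k(c) = 2 + c
B(X, L) = -2 + L - L² (B(X, L) = L - (2 + (L*L + 0)) = L - (2 + (L² + 0)) = L - (2 + L²) = L + (-2 - L²) = -2 + L - L²)
114 - (B(2, -4) + N*(-6)) = 114 - ((-2 - 4 - 1*(-4)²) - 4*(-6)) = 114 - ((-2 - 4 - 1*16) + 24) = 114 - ((-2 - 4 - 16) + 24) = 114 - (-22 + 24) = 114 - 1*2 = 114 - 2 = 112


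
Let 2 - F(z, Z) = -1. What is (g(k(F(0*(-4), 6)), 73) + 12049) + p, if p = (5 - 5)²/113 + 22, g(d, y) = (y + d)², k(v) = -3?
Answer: 16971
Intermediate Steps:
F(z, Z) = 3 (F(z, Z) = 2 - 1*(-1) = 2 + 1 = 3)
g(d, y) = (d + y)²
p = 22 (p = 0²*(1/113) + 22 = 0*(1/113) + 22 = 0 + 22 = 22)
(g(k(F(0*(-4), 6)), 73) + 12049) + p = ((-3 + 73)² + 12049) + 22 = (70² + 12049) + 22 = (4900 + 12049) + 22 = 16949 + 22 = 16971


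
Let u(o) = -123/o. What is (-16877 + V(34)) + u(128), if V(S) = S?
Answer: -2156027/128 ≈ -16844.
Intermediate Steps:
(-16877 + V(34)) + u(128) = (-16877 + 34) - 123/128 = -16843 - 123*1/128 = -16843 - 123/128 = -2156027/128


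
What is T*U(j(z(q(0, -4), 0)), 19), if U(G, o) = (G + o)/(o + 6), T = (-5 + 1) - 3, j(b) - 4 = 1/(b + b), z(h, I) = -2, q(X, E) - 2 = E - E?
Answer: -637/100 ≈ -6.3700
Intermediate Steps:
q(X, E) = 2 (q(X, E) = 2 + (E - E) = 2 + 0 = 2)
j(b) = 4 + 1/(2*b) (j(b) = 4 + 1/(b + b) = 4 + 1/(2*b))
T = -7 (T = -4 - 3 = -7)
U(G, o) = (G + o)/(6 + o)
T*U(j(z(q(0, -4), 0)), 19) = -7*((4 + (½)/(-2)) + 19)/(6 + 19) = -7*((4 + (½)*(-½)) + 19)/25 = -7*((4 - ¼) + 19)/25 = -7*(15/4 + 19)/25 = -7*91/(25*4) = -7*91/100 = -637/100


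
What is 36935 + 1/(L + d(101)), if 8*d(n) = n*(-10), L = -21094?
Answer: 3135079731/84881 ≈ 36935.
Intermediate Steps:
d(n) = -5*n/4 (d(n) = (n*(-10))/8 = (-10*n)/8 = -5*n/4)
36935 + 1/(L + d(101)) = 36935 + 1/(-21094 - 5/4*101) = 36935 + 1/(-21094 - 505/4) = 36935 + 1/(-84881/4) = 36935 - 4/84881 = 3135079731/84881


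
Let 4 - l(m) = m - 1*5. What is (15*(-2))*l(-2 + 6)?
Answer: -150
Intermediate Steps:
l(m) = 9 - m (l(m) = 4 - (m - 1*5) = 4 - (m - 5) = 4 - (-5 + m) = 4 + (5 - m) = 9 - m)
(15*(-2))*l(-2 + 6) = (15*(-2))*(9 - (-2 + 6)) = -30*(9 - 1*4) = -30*(9 - 4) = -30*5 = -150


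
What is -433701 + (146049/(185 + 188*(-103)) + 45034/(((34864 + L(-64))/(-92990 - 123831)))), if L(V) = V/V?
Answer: -159093434802442/222891945 ≈ -7.1377e+5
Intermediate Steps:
L(V) = 1
-433701 + (146049/(185 + 188*(-103)) + 45034/(((34864 + L(-64))/(-92990 - 123831)))) = -433701 + (146049/(185 + 188*(-103)) + 45034/(((34864 + 1)/(-92990 - 123831)))) = -433701 + (146049/(185 - 19364) + 45034/((34865/(-216821)))) = -433701 + (146049/(-19179) + 45034/((34865*(-1/216821)))) = -433701 + (146049*(-1/19179) + 45034/(-34865/216821)) = -433701 + (-48683/6393 + 45034*(-216821/34865)) = -433701 + (-48683/6393 - 9764316914/34865) = -433701 - 62424975363997/222891945 = -159093434802442/222891945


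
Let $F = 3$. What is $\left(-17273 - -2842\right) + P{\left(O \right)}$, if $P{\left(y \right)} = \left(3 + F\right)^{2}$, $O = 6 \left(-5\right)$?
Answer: $-14395$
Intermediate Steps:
$O = -30$
$P{\left(y \right)} = 36$ ($P{\left(y \right)} = \left(3 + 3\right)^{2} = 6^{2} = 36$)
$\left(-17273 - -2842\right) + P{\left(O \right)} = \left(-17273 - -2842\right) + 36 = \left(-17273 + 2842\right) + 36 = -14431 + 36 = -14395$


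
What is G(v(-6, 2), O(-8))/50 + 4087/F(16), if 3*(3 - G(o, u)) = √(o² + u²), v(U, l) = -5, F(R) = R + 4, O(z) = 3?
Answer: 20441/100 - √34/150 ≈ 204.37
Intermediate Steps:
F(R) = 4 + R
G(o, u) = 3 - √(o² + u²)/3
G(v(-6, 2), O(-8))/50 + 4087/F(16) = (3 - √((-5)² + 3²)/3)/50 + 4087/(4 + 16) = (3 - √(25 + 9)/3)*(1/50) + 4087/20 = (3 - √34/3)*(1/50) + 4087*(1/20) = (3/50 - √34/150) + 4087/20 = 20441/100 - √34/150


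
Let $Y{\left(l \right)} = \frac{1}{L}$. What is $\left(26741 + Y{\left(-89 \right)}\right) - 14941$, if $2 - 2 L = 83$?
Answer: $\frac{955798}{81} \approx 11800.0$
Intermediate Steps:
$L = - \frac{81}{2}$ ($L = 1 - \frac{83}{2} = - \frac{81}{2} \approx -40.5$)
$Y{\left(l \right)} = - \frac{2}{81}$ ($Y{\left(l \right)} = \frac{1}{- \frac{81}{2}} = - \frac{2}{81}$)
$\left(26741 + Y{\left(-89 \right)}\right) - 14941 = \left(26741 - \frac{2}{81}\right) - 14941 = \frac{2166019}{81} - 14941 = \frac{955798}{81}$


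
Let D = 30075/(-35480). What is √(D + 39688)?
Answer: √499593938542/3548 ≈ 199.22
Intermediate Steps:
D = -6015/7096 (D = 30075*(-1/35480) = -6015/7096 ≈ -0.84766)
√(D + 39688) = √(-6015/7096 + 39688) = √(281620033/7096) = √499593938542/3548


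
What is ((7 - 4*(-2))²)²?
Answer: 50625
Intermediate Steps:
((7 - 4*(-2))²)² = ((7 + 8)²)² = (15²)² = 225² = 50625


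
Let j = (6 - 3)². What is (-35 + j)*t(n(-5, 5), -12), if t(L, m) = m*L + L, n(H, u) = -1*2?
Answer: -572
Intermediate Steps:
n(H, u) = -2
t(L, m) = L + L*m (t(L, m) = L*m + L = L + L*m)
j = 9 (j = 3² = 9)
(-35 + j)*t(n(-5, 5), -12) = (-35 + 9)*(-2*(1 - 12)) = -(-52)*(-11) = -26*22 = -572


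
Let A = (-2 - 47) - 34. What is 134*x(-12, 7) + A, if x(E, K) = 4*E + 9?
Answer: -5309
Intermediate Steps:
x(E, K) = 9 + 4*E
A = -83 (A = -49 - 34 = -83)
134*x(-12, 7) + A = 134*(9 + 4*(-12)) - 83 = 134*(9 - 48) - 83 = 134*(-39) - 83 = -5226 - 83 = -5309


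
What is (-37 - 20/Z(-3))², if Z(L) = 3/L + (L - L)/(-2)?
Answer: 289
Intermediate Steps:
Z(L) = 3/L (Z(L) = 3/L + 0*(-½) = 3/L + 0 = 3/L)
(-37 - 20/Z(-3))² = (-37 - 20/(3/(-3)))² = (-37 - 20/(3*(-⅓)))² = (-37 - 20/(-1))² = (-37 - 20*(-1))² = (-37 + 20)² = (-17)² = 289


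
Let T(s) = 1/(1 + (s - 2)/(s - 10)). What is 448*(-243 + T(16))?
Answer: -543648/5 ≈ -1.0873e+5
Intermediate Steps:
T(s) = 1/(1 + (-2 + s)/(-10 + s))
448*(-243 + T(16)) = 448*(-243 + (-10 + 16)/(2*(-6 + 16))) = 448*(-243 + (1/2)*6/10) = 448*(-243 + (1/2)*(1/10)*6) = 448*(-243 + 3/10) = 448*(-2427/10) = -543648/5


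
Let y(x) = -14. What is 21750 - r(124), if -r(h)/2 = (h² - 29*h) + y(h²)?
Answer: 45282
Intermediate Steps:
r(h) = 28 - 2*h² + 58*h (r(h) = -2*((h² - 29*h) - 14) = -2*(-14 + h² - 29*h) = 28 - 2*h² + 58*h)
21750 - r(124) = 21750 - (28 - 2*124² + 58*124) = 21750 - (28 - 2*15376 + 7192) = 21750 - (28 - 30752 + 7192) = 21750 - 1*(-23532) = 21750 + 23532 = 45282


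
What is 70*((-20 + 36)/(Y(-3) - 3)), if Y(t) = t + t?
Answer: -1120/9 ≈ -124.44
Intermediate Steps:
Y(t) = 2*t
70*((-20 + 36)/(Y(-3) - 3)) = 70*((-20 + 36)/(2*(-3) - 3)) = 70*(16/(-6 - 3)) = 70*(16/(-9)) = 70*(16*(-1/9)) = 70*(-16/9) = -1120/9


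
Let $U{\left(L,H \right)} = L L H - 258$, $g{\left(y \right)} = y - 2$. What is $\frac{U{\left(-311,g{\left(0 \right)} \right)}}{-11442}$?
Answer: $\frac{96850}{5721} \approx 16.929$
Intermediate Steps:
$g{\left(y \right)} = -2 + y$ ($g{\left(y \right)} = y - 2 = -2 + y$)
$U{\left(L,H \right)} = -258 + H L^{2}$ ($U{\left(L,H \right)} = L^{2} H - 258 = H L^{2} - 258 = -258 + H L^{2}$)
$\frac{U{\left(-311,g{\left(0 \right)} \right)}}{-11442} = \frac{-258 + \left(-2 + 0\right) \left(-311\right)^{2}}{-11442} = \left(-258 - 193442\right) \left(- \frac{1}{11442}\right) = \left(-193700\right) \left(- \frac{1}{11442}\right) = \frac{96850}{5721}$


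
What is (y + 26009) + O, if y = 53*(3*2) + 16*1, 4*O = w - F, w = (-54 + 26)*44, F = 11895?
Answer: 92245/4 ≈ 23061.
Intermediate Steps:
w = -1232 (w = -28*44 = -1232)
O = -13127/4 (O = (-1232 - 1*11895)/4 = (-1232 - 11895)/4 = (¼)*(-13127) = -13127/4 ≈ -3281.8)
y = 334 (y = 53*6 + 16 = 318 + 16 = 334)
(y + 26009) + O = (334 + 26009) - 13127/4 = 26343 - 13127/4 = 92245/4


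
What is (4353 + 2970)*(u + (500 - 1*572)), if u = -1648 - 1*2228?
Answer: -28911204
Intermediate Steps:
u = -3876 (u = -1648 - 2228 = -3876)
(4353 + 2970)*(u + (500 - 1*572)) = (4353 + 2970)*(-3876 + (500 - 1*572)) = 7323*(-3876 + (500 - 572)) = 7323*(-3876 - 72) = 7323*(-3948) = -28911204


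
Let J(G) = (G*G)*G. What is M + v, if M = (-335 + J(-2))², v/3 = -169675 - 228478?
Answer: -1076810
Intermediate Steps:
v = -1194459 (v = 3*(-169675 - 228478) = 3*(-398153) = -1194459)
J(G) = G³ (J(G) = G²*G = G³)
M = 117649 (M = (-335 + (-2)³)² = (-335 - 8)² = (-343)² = 117649)
M + v = 117649 - 1194459 = -1076810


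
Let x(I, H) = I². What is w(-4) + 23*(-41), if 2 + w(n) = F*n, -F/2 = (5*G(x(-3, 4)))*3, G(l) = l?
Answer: 135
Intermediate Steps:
F = -270 (F = -2*5*(-3)²*3 = -2*5*9*3 = -90*3 = -2*135 = -270)
w(n) = -2 - 270*n
w(-4) + 23*(-41) = (-2 - 270*(-4)) + 23*(-41) = (-2 + 1080) - 943 = 1078 - 943 = 135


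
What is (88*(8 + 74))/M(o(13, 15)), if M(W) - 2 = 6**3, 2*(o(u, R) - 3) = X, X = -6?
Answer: 3608/109 ≈ 33.101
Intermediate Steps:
o(u, R) = 0 (o(u, R) = 3 + (1/2)*(-6) = 3 - 3 = 0)
M(W) = 218 (M(W) = 2 + 6**3 = 2 + 216 = 218)
(88*(8 + 74))/M(o(13, 15)) = (88*(8 + 74))/218 = (88*82)*(1/218) = 7216*(1/218) = 3608/109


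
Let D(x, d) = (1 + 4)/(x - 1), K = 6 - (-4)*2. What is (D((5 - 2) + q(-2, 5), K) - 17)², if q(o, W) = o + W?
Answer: 256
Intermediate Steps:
q(o, W) = W + o
K = 14 (K = 6 - 1*(-8) = 6 + 8 = 14)
D(x, d) = 5/(-1 + x)
(D((5 - 2) + q(-2, 5), K) - 17)² = (5/(-1 + ((5 - 2) + (5 - 2))) - 17)² = (5/(-1 + (3 + 3)) - 17)² = (5/(-1 + 6) - 17)² = (5/5 - 17)² = (5*(⅕) - 17)² = (1 - 17)² = (-16)² = 256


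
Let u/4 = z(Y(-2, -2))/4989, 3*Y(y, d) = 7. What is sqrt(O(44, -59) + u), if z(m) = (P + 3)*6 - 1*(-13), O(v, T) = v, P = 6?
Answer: 2*sqrt(274125594)/4989 ≈ 6.6373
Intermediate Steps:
Y(y, d) = 7/3 (Y(y, d) = (1/3)*7 = 7/3)
z(m) = 67 (z(m) = (6 + 3)*6 - 1*(-13) = 9*6 + 13 = 54 + 13 = 67)
u = 268/4989 (u = 4*(67/4989) = 268/4989 ≈ 0.053718)
sqrt(O(44, -59) + u) = sqrt(44 + 268/4989) = sqrt(219784/4989) = 2*sqrt(274125594)/4989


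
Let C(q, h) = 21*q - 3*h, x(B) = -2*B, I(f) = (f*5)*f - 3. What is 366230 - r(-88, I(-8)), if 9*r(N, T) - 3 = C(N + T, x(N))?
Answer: 365754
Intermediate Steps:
I(f) = -3 + 5*f² (I(f) = (5*f)*f - 3 = 5*f² - 3 = -3 + 5*f²)
C(q, h) = -3*h + 21*q
r(N, T) = ⅓ + 3*N + 7*T/3 (r(N, T) = ⅓ + (-(-6)*N + 21*(N + T))/9 = ⅓ + (6*N + (21*N + 21*T))/9 = ⅓ + (21*T + 27*N)/9 = ⅓ + (3*N + 7*T/3) = ⅓ + 3*N + 7*T/3)
366230 - r(-88, I(-8)) = 366230 - (⅓ + 3*(-88) + 7*(-3 + 5*(-8)²)/3) = 366230 - (⅓ - 264 + 7*(-3 + 5*64)/3) = 366230 - (⅓ - 264 + 7*(-3 + 320)/3) = 366230 - (⅓ - 264 + (7/3)*317) = 366230 - (⅓ - 264 + 2219/3) = 366230 - 1*476 = 366230 - 476 = 365754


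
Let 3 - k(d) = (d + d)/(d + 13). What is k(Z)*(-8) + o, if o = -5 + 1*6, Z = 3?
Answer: -20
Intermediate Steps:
o = 1 (o = -5 + 6 = 1)
k(d) = 3 - 2*d/(13 + d) (k(d) = 3 - (d + d)/(d + 13) = 3 - 2*d/(13 + d))
k(Z)*(-8) + o = ((39 + 3)/(13 + 3))*(-8) + 1 = (42/16)*(-8) + 1 = ((1/16)*42)*(-8) + 1 = (21/8)*(-8) + 1 = -21 + 1 = -20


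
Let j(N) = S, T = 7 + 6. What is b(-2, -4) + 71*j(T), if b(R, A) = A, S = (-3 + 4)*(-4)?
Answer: -288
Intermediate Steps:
T = 13
S = -4 (S = 1*(-4) = -4)
j(N) = -4
b(-2, -4) + 71*j(T) = -4 + 71*(-4) = -4 - 284 = -288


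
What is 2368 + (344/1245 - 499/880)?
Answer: 518812453/219120 ≈ 2367.7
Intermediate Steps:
2368 + (344/1245 - 499/880) = 2368 - 63707/219120 = 518812453/219120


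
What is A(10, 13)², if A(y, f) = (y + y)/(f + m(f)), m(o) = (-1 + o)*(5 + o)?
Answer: 400/52441 ≈ 0.0076276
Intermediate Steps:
A(y, f) = 2*y/(-5 + f² + 5*f) (A(y, f) = (y + y)/(f + (-5 + f² + 4*f)) = (2*y)/(-5 + f² + 5*f) = 2*y/(-5 + f² + 5*f))
A(10, 13)² = (2*10/(-5 + 13² + 5*13))² = (2*10/(-5 + 169 + 65))² = (2*10/229)² = (2*10*(1/229))² = (20/229)² = 400/52441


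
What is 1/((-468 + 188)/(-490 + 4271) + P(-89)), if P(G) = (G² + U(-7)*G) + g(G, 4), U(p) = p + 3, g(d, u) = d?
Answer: 3781/30958548 ≈ 0.00012213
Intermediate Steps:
U(p) = 3 + p
P(G) = G² - 3*G (P(G) = (G² + (3 - 7)*G) + G = (G² - 4*G) + G = G² - 3*G)
1/((-468 + 188)/(-490 + 4271) + P(-89)) = 1/((-468 + 188)/(-490 + 4271) - 89*(-3 - 89)) = 1/(-280/3781 - 89*(-92)) = 1/(-280*1/3781 + 8188) = 1/(-280/3781 + 8188) = 1/(30958548/3781) = 3781/30958548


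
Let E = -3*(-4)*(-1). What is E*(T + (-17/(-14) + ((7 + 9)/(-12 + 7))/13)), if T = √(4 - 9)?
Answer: -5286/455 - 12*I*√5 ≈ -11.618 - 26.833*I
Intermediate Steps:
T = I*√5 (T = √(-5) = I*√5 ≈ 2.2361*I)
E = -12 (E = 12*(-1) = -12)
E*(T + (-17/(-14) + ((7 + 9)/(-12 + 7))/13)) = -12*(I*√5 + (-17/(-14) + ((7 + 9)/(-12 + 7))/13)) = -12*(I*√5 + (-17*(-1/14) + (16/(-5))*(1/13))) = -12*(I*√5 + (17/14 + (16*(-⅕))*(1/13))) = -12*(I*√5 + (17/14 - 16/5*1/13)) = -12*(I*√5 + (17/14 - 16/65)) = -12*(I*√5 + 881/910) = -12*(881/910 + I*√5) = -5286/455 - 12*I*√5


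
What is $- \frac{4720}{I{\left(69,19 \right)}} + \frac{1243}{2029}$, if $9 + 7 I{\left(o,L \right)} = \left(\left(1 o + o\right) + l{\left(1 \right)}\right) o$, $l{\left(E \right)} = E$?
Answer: $- \frac{27563867}{9720939} \approx -2.8355$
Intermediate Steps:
$I{\left(o,L \right)} = - \frac{9}{7} + \frac{o \left(1 + 2 o\right)}{7}$ ($I{\left(o,L \right)} = - \frac{9}{7} + \frac{\left(\left(1 o + o\right) + 1\right) o}{7} = - \frac{9}{7} + \frac{\left(\left(o + o\right) + 1\right) o}{7} = - \frac{9}{7} + \frac{\left(2 o + 1\right) o}{7} = - \frac{9}{7} + \frac{\left(1 + 2 o\right) o}{7} = - \frac{9}{7} + \frac{o \left(1 + 2 o\right)}{7}$)
$- \frac{4720}{I{\left(69,19 \right)}} + \frac{1243}{2029} = - \frac{4720}{- \frac{9}{7} + \frac{1}{7} \cdot 69 + \frac{2 \cdot 69^{2}}{7}} + \frac{1243}{2029} = - \frac{4720}{- \frac{9}{7} + \frac{69}{7} + \frac{2}{7} \cdot 4761} + 1243 \cdot \frac{1}{2029} = - \frac{4720}{- \frac{9}{7} + \frac{69}{7} + \frac{9522}{7}} + \frac{1243}{2029} = - \frac{4720}{\frac{9582}{7}} + \frac{1243}{2029} = \left(-4720\right) \frac{7}{9582} + \frac{1243}{2029} = - \frac{16520}{4791} + \frac{1243}{2029} = - \frac{27563867}{9720939}$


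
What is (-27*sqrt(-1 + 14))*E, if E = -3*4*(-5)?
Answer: -1620*sqrt(13) ≈ -5841.0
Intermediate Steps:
E = 60 (E = -12*(-5) = 60)
(-27*sqrt(-1 + 14))*E = -27*sqrt(-1 + 14)*60 = -27*sqrt(13)*60 = -1620*sqrt(13)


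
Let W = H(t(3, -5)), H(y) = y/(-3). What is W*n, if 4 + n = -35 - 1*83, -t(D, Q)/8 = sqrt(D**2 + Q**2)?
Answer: -976*sqrt(34)/3 ≈ -1897.0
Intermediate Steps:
t(D, Q) = -8*sqrt(D**2 + Q**2)
H(y) = -y/3 (H(y) = y*(-1/3) = -y/3)
n = -122 (n = -4 + (-35 - 1*83) = -4 + (-35 - 83) = -4 - 118 = -122)
W = 8*sqrt(34)/3 (W = -(-8)*sqrt(3**2 + (-5)**2)/3 = -(-8)*sqrt(9 + 25)/3 = -(-8)*sqrt(34)/3 = 8*sqrt(34)/3 ≈ 15.549)
W*n = (8*sqrt(34)/3)*(-122) = -976*sqrt(34)/3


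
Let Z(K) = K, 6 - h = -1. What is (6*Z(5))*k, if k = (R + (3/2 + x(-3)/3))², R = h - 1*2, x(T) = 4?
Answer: 11045/6 ≈ 1840.8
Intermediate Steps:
h = 7 (h = 6 - 1*(-1) = 6 + 1 = 7)
R = 5 (R = 7 - 1*2 = 7 - 2 = 5)
k = 2209/36 (k = (5 + (3/2 + 4/3))² = (5 + 17/6)² = (47/6)² = 2209/36 ≈ 61.361)
(6*Z(5))*k = (6*5)*(2209/36) = 30*(2209/36) = 11045/6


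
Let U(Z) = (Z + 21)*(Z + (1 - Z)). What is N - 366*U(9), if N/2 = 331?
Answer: -10318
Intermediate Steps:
N = 662 (N = 2*331 = 662)
U(Z) = 21 + Z (U(Z) = (21 + Z)*1 = 21 + Z)
N - 366*U(9) = 662 - 366*(21 + 9) = 662 - 366*30 = 662 - 10980 = -10318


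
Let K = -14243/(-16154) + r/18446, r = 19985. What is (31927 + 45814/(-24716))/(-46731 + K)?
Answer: -29390256724539989/43018701143414272 ≈ -0.68320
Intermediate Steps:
K = 146391017/74494171 (K = -14243/(-16154) + 19985/18446 = -14243*(-1/16154) + 19985*(1/18446) = 14243/16154 + 19985/18446 = 146391017/74494171 ≈ 1.9651)
(31927 + 45814/(-24716))/(-46731 + K) = (31927 + 45814/(-24716))/(-46731 + 146391017/74494171) = (31927 + 45814*(-1/24716))/(-3481040713984/74494171) = (31927 - 22907/12358)*(-74494171/3481040713984) = (394530959/12358)*(-74494171/3481040713984) = -29390256724539989/43018701143414272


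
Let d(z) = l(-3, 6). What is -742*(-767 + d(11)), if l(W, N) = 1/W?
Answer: 1708084/3 ≈ 5.6936e+5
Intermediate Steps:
d(z) = -⅓ (d(z) = 1/(-3) = -⅓)
-742*(-767 + d(11)) = -742*(-767 - ⅓) = -742*(-2302/3) = 1708084/3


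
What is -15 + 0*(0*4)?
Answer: -15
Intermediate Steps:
-15 + 0*(0*4) = -15 + 0*0 = -15 + 0 = -15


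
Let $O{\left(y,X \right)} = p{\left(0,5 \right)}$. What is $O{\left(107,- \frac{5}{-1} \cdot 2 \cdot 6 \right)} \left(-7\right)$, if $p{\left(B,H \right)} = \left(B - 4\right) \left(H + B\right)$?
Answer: $140$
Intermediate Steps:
$p{\left(B,H \right)} = \left(-4 + B\right) \left(B + H\right)$
$O{\left(y,X \right)} = -20$ ($O{\left(y,X \right)} = 0^{2} - 0 - 20 + 0 \cdot 5 = 0 + 0 - 20 + 0 = -20$)
$O{\left(107,- \frac{5}{-1} \cdot 2 \cdot 6 \right)} \left(-7\right) = \left(-20\right) \left(-7\right) = 140$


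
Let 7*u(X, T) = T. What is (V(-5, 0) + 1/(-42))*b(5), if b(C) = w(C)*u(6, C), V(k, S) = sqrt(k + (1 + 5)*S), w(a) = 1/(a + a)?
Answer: -1/588 + I*sqrt(5)/14 ≈ -0.0017007 + 0.15972*I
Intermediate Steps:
u(X, T) = T/7
w(a) = 1/(2*a)
V(k, S) = sqrt(k + 6*S)
b(C) = 1/14 (b(C) = (1/(2*C))*(C/7) = 1/14)
(V(-5, 0) + 1/(-42))*b(5) = (sqrt(-5 + 6*0) + 1/(-42))*(1/14) = (sqrt(-5 + 0) - 1/42)*(1/14) = (sqrt(-5) - 1/42)*(1/14) = (I*sqrt(5) - 1/42)*(1/14) = (-1/42 + I*sqrt(5))*(1/14) = -1/588 + I*sqrt(5)/14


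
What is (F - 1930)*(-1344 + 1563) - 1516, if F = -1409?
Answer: -732757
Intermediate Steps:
(F - 1930)*(-1344 + 1563) - 1516 = (-1409 - 1930)*(-1344 + 1563) - 1516 = -3339*219 - 1516 = -731241 - 1516 = -732757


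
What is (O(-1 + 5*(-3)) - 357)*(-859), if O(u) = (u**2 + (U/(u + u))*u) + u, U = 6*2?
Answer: 95349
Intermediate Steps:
U = 12
O(u) = 6 + u + u**2 (O(u) = (u**2 + (12/(u + u))*u) + u = (u**2 + (12/((2*u)))*u) + u = (u**2 + (12*(1/(2*u)))*u) + u = (u**2 + (6/u)*u) + u = (u**2 + 6) + u = (6 + u**2) + u = 6 + u + u**2)
(O(-1 + 5*(-3)) - 357)*(-859) = ((6 + (-1 + 5*(-3)) + (-1 + 5*(-3))**2) - 357)*(-859) = ((6 + (-1 - 15) + (-1 - 15)**2) - 357)*(-859) = ((6 - 16 + (-16)**2) - 357)*(-859) = ((6 - 16 + 256) - 357)*(-859) = (246 - 357)*(-859) = -111*(-859) = 95349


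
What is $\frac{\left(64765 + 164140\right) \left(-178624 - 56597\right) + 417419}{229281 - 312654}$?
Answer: $\frac{53842845586}{83373} \approx 6.4581 \cdot 10^{5}$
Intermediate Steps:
$\frac{\left(64765 + 164140\right) \left(-178624 - 56597\right) + 417419}{229281 - 312654} = \frac{228905 \left(-235221\right) + 417419}{-83373} = \left(-53843263005 + 417419\right) \left(- \frac{1}{83373}\right) = \left(-53842845586\right) \left(- \frac{1}{83373}\right) = \frac{53842845586}{83373}$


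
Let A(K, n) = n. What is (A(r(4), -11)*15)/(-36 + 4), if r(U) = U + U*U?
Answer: 165/32 ≈ 5.1563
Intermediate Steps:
r(U) = U + U²
(A(r(4), -11)*15)/(-36 + 4) = (-11*15)/(-36 + 4) = -165/(-32) = -165*(-1/32) = 165/32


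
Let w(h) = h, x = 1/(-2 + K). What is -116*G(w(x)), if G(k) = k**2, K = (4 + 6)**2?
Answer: -29/2401 ≈ -0.012078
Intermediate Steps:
K = 100 (K = 10**2 = 100)
x = 1/98 (x = 1/(-2 + 100) = 1/98 ≈ 0.010204)
-116*G(w(x)) = -116*(1/98)**2 = -116*1/9604 = -29/2401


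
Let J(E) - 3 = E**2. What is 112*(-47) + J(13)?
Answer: -5092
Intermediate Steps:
J(E) = 3 + E**2
112*(-47) + J(13) = 112*(-47) + (3 + 13**2) = -5264 + (3 + 169) = -5264 + 172 = -5092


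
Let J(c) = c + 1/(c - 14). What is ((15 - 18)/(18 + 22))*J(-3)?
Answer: 39/170 ≈ 0.22941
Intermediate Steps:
J(c) = c + 1/(-14 + c)
((15 - 18)/(18 + 22))*J(-3) = ((15 - 18)/(18 + 22))*((1 + (-3)² - 14*(-3))/(-14 - 3)) = (-3/40)*((1 + 9 + 42)/(-17)) = (-3*1/40)*(-1/17*52) = -3/40*(-52/17) = 39/170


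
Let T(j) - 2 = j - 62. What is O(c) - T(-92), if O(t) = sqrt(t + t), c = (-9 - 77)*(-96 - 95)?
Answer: 152 + 2*sqrt(8213) ≈ 333.25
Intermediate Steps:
T(j) = -60 + j (T(j) = 2 + (j - 62) = 2 + (-62 + j) = -60 + j)
c = 16426 (c = -86*(-191) = 16426)
O(t) = sqrt(2)*sqrt(t) (O(t) = sqrt(2*t) = sqrt(2)*sqrt(t))
O(c) - T(-92) = sqrt(2)*sqrt(16426) - (-60 - 92) = 2*sqrt(8213) - 1*(-152) = 2*sqrt(8213) + 152 = 152 + 2*sqrt(8213)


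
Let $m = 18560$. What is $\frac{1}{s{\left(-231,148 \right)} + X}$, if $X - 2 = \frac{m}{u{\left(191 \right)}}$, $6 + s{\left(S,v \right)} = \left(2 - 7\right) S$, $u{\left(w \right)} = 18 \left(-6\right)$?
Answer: $\frac{27}{26437} \approx 0.0010213$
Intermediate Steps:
$u{\left(w \right)} = -108$
$s{\left(S,v \right)} = -6 - 5 S$ ($s{\left(S,v \right)} = -6 + \left(2 - 7\right) S = -6 - 5 S$)
$X = - \frac{4586}{27}$ ($X = 2 + \frac{18560}{-108} = 2 + 18560 \left(- \frac{1}{108}\right) = 2 - \frac{4640}{27} = - \frac{4586}{27} \approx -169.85$)
$\frac{1}{s{\left(-231,148 \right)} + X} = \frac{1}{\left(-6 - -1155\right) - \frac{4586}{27}} = \frac{1}{\left(-6 + 1155\right) - \frac{4586}{27}} = \frac{1}{1149 - \frac{4586}{27}} = \frac{1}{\frac{26437}{27}} = \frac{27}{26437}$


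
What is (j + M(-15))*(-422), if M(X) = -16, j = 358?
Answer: -144324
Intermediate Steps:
(j + M(-15))*(-422) = (358 - 16)*(-422) = 342*(-422) = -144324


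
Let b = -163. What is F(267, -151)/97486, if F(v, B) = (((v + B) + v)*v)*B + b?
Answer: -7720787/48743 ≈ -158.40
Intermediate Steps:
F(v, B) = -163 + B*v*(B + 2*v) (F(v, B) = (((v + B) + v)*v)*B - 163 = (((B + v) + v)*v)*B - 163 = ((B + 2*v)*v)*B - 163 = (v*(B + 2*v))*B - 163 = B*v*(B + 2*v) - 163 = -163 + B*v*(B + 2*v))
F(267, -151)/97486 = (-163 + 267*(-151)² + 2*(-151)*267²)/97486 = (-163 + 267*22801 + 2*(-151)*71289)*(1/97486) = (-163 + 6087867 - 21529278)*(1/97486) = -15441574*1/97486 = -7720787/48743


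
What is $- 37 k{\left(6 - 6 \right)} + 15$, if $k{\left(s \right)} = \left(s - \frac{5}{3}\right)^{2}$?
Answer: $- \frac{790}{9} \approx -87.778$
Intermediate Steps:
$k{\left(s \right)} = \left(- \frac{5}{3} + s\right)^{2}$ ($k{\left(s \right)} = \left(s - \frac{5}{3}\right)^{2} = \left(- \frac{5}{3} + s\right)^{2}$)
$- 37 k{\left(6 - 6 \right)} + 15 = - 37 \frac{\left(-5 + 3 \left(6 - 6\right)\right)^{2}}{9} + 15 = - 37 \frac{\left(-5 + 3 \cdot 0\right)^{2}}{9} + 15 = - 37 \frac{\left(-5 + 0\right)^{2}}{9} + 15 = - 37 \frac{\left(-5\right)^{2}}{9} + 15 = - 37 \cdot \frac{1}{9} \cdot 25 + 15 = \left(-37\right) \frac{25}{9} + 15 = - \frac{925}{9} + 15 = - \frac{790}{9}$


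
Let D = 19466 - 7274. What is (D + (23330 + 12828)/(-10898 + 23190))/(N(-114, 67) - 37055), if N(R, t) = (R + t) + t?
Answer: -74950111/227617110 ≈ -0.32928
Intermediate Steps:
D = 12192
N(R, t) = R + 2*t
(D + (23330 + 12828)/(-10898 + 23190))/(N(-114, 67) - 37055) = (12192 + (23330 + 12828)/(-10898 + 23190))/((-114 + 2*67) - 37055) = (12192 + 36158/12292)/((-114 + 134) - 37055) = (12192 + 36158*(1/12292))/(20 - 37055) = (12192 + 18079/6146)/(-37035) = (74950111/6146)*(-1/37035) = -74950111/227617110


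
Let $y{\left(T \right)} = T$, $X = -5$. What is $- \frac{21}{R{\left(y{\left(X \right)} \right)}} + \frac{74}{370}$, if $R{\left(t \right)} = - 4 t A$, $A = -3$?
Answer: $\frac{11}{20} \approx 0.55$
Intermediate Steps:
$R{\left(t \right)} = 12 t$ ($R{\left(t \right)} = - 4 t \left(-3\right) = 12 t$)
$- \frac{21}{R{\left(y{\left(X \right)} \right)}} + \frac{74}{370} = - \frac{21}{12 \left(-5\right)} + \frac{74}{370} = - \frac{21}{-60} + 74 \cdot \frac{1}{370} = \left(-21\right) \left(- \frac{1}{60}\right) + \frac{1}{5} = \frac{7}{20} + \frac{1}{5} = \frac{11}{20}$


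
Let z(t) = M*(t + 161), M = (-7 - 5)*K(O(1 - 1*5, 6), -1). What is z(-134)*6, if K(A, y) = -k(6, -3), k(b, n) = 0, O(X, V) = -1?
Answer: 0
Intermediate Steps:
K(A, y) = 0 (K(A, y) = -1*0 = 0)
M = 0 (M = (-7 - 5)*0 = -12*0 = 0)
z(t) = 0 (z(t) = 0*(t + 161) = 0*(161 + t) = 0)
z(-134)*6 = 0*6 = 0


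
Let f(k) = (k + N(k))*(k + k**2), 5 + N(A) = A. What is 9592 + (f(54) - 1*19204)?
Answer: 296298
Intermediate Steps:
N(A) = -5 + A
f(k) = (-5 + 2*k)*(k + k**2) (f(k) = (k + (-5 + k))*(k + k**2) = (-5 + 2*k)*(k + k**2))
9592 + (f(54) - 1*19204) = 9592 + (54*(-5 - 3*54 + 2*54**2) - 1*19204) = 9592 + (54*(-5 - 162 + 2*2916) - 19204) = 9592 + (54*(-5 - 162 + 5832) - 19204) = 9592 + (54*5665 - 19204) = 9592 + (305910 - 19204) = 9592 + 286706 = 296298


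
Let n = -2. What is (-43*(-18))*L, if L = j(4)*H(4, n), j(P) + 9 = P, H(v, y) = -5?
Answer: 19350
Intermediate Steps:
j(P) = -9 + P
L = 25 (L = (-9 + 4)*(-5) = -5*(-5) = 25)
(-43*(-18))*L = -43*(-18)*25 = 774*25 = 19350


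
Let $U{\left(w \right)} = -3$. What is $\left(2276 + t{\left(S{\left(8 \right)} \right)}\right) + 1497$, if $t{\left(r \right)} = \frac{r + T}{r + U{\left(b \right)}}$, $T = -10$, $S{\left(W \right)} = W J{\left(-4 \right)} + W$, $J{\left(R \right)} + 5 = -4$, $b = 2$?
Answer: $\frac{252865}{67} \approx 3774.1$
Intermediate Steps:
$J{\left(R \right)} = -9$ ($J{\left(R \right)} = -5 - 4 = -9$)
$S{\left(W \right)} = - 8 W$ ($S{\left(W \right)} = W \left(-9\right) + W = - 9 W + W = - 8 W$)
$t{\left(r \right)} = \frac{-10 + r}{-3 + r}$ ($t{\left(r \right)} = \frac{r - 10}{r - 3} = \frac{-10 + r}{-3 + r}$)
$\left(2276 + t{\left(S{\left(8 \right)} \right)}\right) + 1497 = \left(2276 + \frac{-10 - 64}{-3 - 64}\right) + 1497 = \left(2276 + \frac{1}{-67} \left(-74\right)\right) + 1497 = \left(2276 - - \frac{74}{67}\right) + 1497 = \left(2276 + \frac{74}{67}\right) + 1497 = \frac{152566}{67} + 1497 = \frac{252865}{67}$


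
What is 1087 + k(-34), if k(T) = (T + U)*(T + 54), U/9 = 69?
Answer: 12827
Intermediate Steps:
U = 621 (U = 9*69 = 621)
k(T) = (54 + T)*(621 + T) (k(T) = (T + 621)*(T + 54) = (621 + T)*(54 + T) = (54 + T)*(621 + T))
1087 + k(-34) = 1087 + (33534 + (-34)² + 675*(-34)) = 1087 + (33534 + 1156 - 22950) = 1087 + 11740 = 12827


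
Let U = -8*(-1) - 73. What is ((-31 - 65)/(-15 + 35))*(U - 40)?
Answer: 504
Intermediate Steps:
U = -65 (U = 8 - 73 = -65)
((-31 - 65)/(-15 + 35))*(U - 40) = ((-31 - 65)/(-15 + 35))*(-65 - 40) = -96/20*(-105) = -96*1/20*(-105) = -24/5*(-105) = 504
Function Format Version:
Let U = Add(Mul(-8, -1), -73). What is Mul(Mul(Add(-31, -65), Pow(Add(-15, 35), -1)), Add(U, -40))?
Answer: 504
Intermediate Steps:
U = -65 (U = Add(8, -73) = -65)
Mul(Mul(Add(-31, -65), Pow(Add(-15, 35), -1)), Add(U, -40)) = Mul(Mul(Add(-31, -65), Pow(Add(-15, 35), -1)), Add(-65, -40)) = Mul(Mul(-96, Pow(20, -1)), -105) = Mul(Mul(-96, Rational(1, 20)), -105) = Mul(Rational(-24, 5), -105) = 504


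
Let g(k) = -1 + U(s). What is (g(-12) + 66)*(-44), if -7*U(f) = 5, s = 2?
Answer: -19800/7 ≈ -2828.6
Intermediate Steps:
U(f) = -5/7 (U(f) = -⅐*5 = -5/7)
g(k) = -12/7 (g(k) = -1 - 5/7 = -12/7)
(g(-12) + 66)*(-44) = (-12/7 + 66)*(-44) = (450/7)*(-44) = -19800/7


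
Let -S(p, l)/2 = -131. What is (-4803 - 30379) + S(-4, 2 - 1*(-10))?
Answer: -34920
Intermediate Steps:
S(p, l) = 262 (S(p, l) = -2*(-131) = 262)
(-4803 - 30379) + S(-4, 2 - 1*(-10)) = (-4803 - 30379) + 262 = -35182 + 262 = -34920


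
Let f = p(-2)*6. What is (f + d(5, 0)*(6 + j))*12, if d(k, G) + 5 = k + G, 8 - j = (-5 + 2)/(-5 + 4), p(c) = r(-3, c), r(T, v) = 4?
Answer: 288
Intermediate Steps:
p(c) = 4
j = 5 (j = 8 - (-5 + 2)/(-5 + 4) = 8 - (-3)/(-1) = 8 - (-3)*(-1) = 8 - 1*3 = 8 - 3 = 5)
d(k, G) = -5 + G + k (d(k, G) = -5 + (k + G) = -5 + (G + k) = -5 + G + k)
f = 24 (f = 4*6 = 24)
(f + d(5, 0)*(6 + j))*12 = (24 + (-5 + 0 + 5)*(6 + 5))*12 = (24 + 0*11)*12 = (24 + 0)*12 = 24*12 = 288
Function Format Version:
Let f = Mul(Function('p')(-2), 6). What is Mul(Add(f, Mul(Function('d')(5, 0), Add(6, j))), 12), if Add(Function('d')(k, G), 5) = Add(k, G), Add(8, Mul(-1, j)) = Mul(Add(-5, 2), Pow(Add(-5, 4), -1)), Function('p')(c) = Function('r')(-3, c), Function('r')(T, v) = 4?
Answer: 288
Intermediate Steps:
Function('p')(c) = 4
j = 5 (j = Add(8, Mul(-1, Mul(Add(-5, 2), Pow(Add(-5, 4), -1)))) = Add(8, Mul(-1, Mul(-3, Pow(-1, -1)))) = Add(8, Mul(-1, Mul(-3, -1))) = Add(8, Mul(-1, 3)) = Add(8, -3) = 5)
Function('d')(k, G) = Add(-5, G, k) (Function('d')(k, G) = Add(-5, Add(k, G)) = Add(-5, Add(G, k)) = Add(-5, G, k))
f = 24 (f = Mul(4, 6) = 24)
Mul(Add(f, Mul(Function('d')(5, 0), Add(6, j))), 12) = Mul(Add(24, Mul(Add(-5, 0, 5), Add(6, 5))), 12) = Mul(Add(24, Mul(0, 11)), 12) = Mul(Add(24, 0), 12) = Mul(24, 12) = 288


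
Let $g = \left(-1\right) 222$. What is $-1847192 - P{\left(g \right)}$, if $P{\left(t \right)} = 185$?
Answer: $-1847377$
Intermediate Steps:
$g = -222$
$-1847192 - P{\left(g \right)} = -1847192 - 185 = -1847377$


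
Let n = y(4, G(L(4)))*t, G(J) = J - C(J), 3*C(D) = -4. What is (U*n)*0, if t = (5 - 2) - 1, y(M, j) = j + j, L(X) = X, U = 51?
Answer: 0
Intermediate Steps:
C(D) = -4/3 (C(D) = (⅓)*(-4) = -4/3)
G(J) = 4/3 + J (G(J) = J - 1*(-4/3) = J + 4/3 = 4/3 + J)
y(M, j) = 2*j
t = 2 (t = 3 - 1 = 2)
n = 64/3 (n = (2*(4/3 + 4))*2 = (2*(16/3))*2 = (32/3)*2 = 64/3 ≈ 21.333)
(U*n)*0 = (51*(64/3))*0 = 1088*0 = 0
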